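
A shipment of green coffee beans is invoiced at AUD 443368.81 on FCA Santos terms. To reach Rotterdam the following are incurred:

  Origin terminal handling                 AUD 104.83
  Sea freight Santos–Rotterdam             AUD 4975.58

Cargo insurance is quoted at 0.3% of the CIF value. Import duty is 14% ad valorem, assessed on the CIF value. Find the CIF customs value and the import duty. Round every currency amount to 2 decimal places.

CIF value: AUD 449798.62; import duty: AUD 62971.81

Let C be the CIF value. C = FCA price + pre-shipment costs + freight + 0.3% × C
C − 0.3% × C = 443368.81 + 104.83 + 4975.58
0.997 × C = 448449.22
C = 448449.22 / 0.997 = 449798.62
Insurance premium = 0.3% × 449798.62 = 1349.40
Import duty = 449798.62 × 14% = 62971.81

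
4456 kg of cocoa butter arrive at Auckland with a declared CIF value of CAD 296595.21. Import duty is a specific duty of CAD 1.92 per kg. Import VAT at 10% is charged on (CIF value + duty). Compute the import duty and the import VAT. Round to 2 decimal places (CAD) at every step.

Import duty: CAD 8555.52; import VAT: CAD 30515.07

Import duty = 4456 × 1.92 = 8555.52
VAT base = CIF + duty = 296595.21 + 8555.52 = 305150.73
Import VAT = 305150.73 × 10% = 30515.07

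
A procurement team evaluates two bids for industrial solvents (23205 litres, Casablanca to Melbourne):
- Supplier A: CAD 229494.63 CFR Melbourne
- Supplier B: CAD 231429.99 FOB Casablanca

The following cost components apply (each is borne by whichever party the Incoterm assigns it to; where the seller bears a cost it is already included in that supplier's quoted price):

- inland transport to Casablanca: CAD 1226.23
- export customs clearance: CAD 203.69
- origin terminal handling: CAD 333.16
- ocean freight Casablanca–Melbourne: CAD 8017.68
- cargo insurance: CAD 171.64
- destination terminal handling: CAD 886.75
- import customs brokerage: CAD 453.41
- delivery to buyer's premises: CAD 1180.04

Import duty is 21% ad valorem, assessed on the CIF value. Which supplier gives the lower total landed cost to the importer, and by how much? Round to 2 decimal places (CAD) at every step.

Supplier A (CFR):
CIF value = CFR price + insurance = 229494.63 + 171.64 = 229666.27
Import duty = 229666.27 × 21% = 48229.92
Buyer bears (A): 171.64 + 886.75 + 453.41 + 1180.04 = 2691.84
Landed cost (A) = invoice 229494.63 + 2691.84 + duty 48229.92 = 280416.39
Supplier B (FOB):
CIF value = FOB price + freight + insurance = 231429.99 + 8017.68 + 171.64 = 239619.31
Import duty = 239619.31 × 21% = 50320.06
Buyer bears (B): 8017.68 + 171.64 + 886.75 + 453.41 + 1180.04 = 10709.52
Landed cost (B) = invoice 231429.99 + 10709.52 + duty 50320.06 = 292459.57
Difference = |280416.39 − 292459.57| = 12043.18

Supplier A is cheaper by CAD 12043.18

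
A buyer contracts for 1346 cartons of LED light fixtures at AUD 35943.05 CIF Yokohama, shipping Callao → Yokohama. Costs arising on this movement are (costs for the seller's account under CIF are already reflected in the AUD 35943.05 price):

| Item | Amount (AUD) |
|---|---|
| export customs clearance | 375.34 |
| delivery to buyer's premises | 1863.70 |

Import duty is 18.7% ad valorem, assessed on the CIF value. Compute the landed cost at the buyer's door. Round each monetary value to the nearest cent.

CIF: the seller pays costs through ocean freight and marine insurance to the destination port.
Already in the invoice (seller's account under CIF): export clearance — exclude.
The CIF price already equals the CIF value: 35943.05
Import duty = 35943.05 × 18.7% = 6721.35
Buyer bears: delivery 1863.70 + duty 6721.35 = 8585.05
Landed cost = invoice 35943.05 + 8585.05 = 44528.10

Total landed cost: AUD 44528.10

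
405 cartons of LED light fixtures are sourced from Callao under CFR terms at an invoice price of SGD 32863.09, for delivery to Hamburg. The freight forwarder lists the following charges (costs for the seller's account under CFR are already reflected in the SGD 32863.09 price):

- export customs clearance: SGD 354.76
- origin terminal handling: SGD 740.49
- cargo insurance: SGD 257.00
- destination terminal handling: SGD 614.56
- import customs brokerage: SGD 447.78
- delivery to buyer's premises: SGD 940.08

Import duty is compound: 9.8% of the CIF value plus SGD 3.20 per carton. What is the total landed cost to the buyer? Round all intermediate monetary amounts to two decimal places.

Total landed cost: SGD 39664.28

CFR: the seller pays costs through ocean freight to the destination port, but not insurance.
Already in the invoice (seller's account under CFR): export clearance, origin terminal — exclude.
CIF value = CFR price + insurance = 32863.09 + 257.00 = 33120.09
Ad valorem component: 33120.09 × 9.8% = 3245.77
Specific component: 405 × 3.20 = 1296.00
Import duty = 3245.77 + 1296.00 = 4541.77
Buyer bears: insurance 257.00 + destination terminal 614.56 + brokerage 447.78 + delivery 940.08 + duty 4541.77 = 6801.19
Landed cost = invoice 32863.09 + 6801.19 = 39664.28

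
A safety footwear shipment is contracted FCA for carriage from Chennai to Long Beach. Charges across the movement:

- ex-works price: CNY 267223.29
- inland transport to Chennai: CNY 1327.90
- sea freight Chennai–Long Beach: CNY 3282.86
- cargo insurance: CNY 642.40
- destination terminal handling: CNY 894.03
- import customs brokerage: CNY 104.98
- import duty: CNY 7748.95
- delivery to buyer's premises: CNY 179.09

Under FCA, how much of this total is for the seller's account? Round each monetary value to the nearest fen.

FCA: the seller delivers export-cleared goods to the carrier; the buyer bears costs from that point.
Seller's account: goods 267223.29 + inland to port 1327.90 = 268551.19
Buyer's account: freight 3282.86 + insurance 642.40 + destination terminal 894.03 + brokerage 104.98 + duty 7748.95 + delivery 179.09 = 12852.31

Seller's account: CNY 268551.19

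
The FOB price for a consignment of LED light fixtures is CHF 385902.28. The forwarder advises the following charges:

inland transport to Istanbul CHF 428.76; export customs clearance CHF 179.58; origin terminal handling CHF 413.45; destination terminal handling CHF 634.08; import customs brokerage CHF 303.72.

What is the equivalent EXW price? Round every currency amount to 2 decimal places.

Not relevant to the conversion: destination terminal, brokerage — on the buyer under both terms; not part of either seller's price.
From FOB to EXW, the seller no longer bears: inland to port, export clearance, origin terminal.
EXW price = 385902.28 − 428.76 − 179.58 − 413.45 = 384880.49

EXW price: CHF 384880.49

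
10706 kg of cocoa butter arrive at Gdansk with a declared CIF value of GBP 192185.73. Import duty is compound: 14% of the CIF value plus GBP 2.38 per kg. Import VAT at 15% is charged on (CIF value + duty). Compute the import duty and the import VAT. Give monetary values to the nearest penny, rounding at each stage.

Import duty: GBP 52386.28; import VAT: GBP 36685.80

Ad valorem component: 192185.73 × 14% = 26906.00
Specific component: 10706 × 2.38 = 25480.28
Import duty = 26906.00 + 25480.28 = 52386.28
VAT base = CIF + duty = 192185.73 + 52386.28 = 244572.01
Import VAT = 244572.01 × 15% = 36685.80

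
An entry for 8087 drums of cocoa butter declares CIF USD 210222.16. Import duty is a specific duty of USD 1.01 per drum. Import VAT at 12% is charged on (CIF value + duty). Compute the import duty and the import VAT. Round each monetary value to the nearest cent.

Import duty = 8087 × 1.01 = 8167.87
VAT base = CIF + duty = 210222.16 + 8167.87 = 218390.03
Import VAT = 218390.03 × 12% = 26206.80

Import duty: USD 8167.87; import VAT: USD 26206.80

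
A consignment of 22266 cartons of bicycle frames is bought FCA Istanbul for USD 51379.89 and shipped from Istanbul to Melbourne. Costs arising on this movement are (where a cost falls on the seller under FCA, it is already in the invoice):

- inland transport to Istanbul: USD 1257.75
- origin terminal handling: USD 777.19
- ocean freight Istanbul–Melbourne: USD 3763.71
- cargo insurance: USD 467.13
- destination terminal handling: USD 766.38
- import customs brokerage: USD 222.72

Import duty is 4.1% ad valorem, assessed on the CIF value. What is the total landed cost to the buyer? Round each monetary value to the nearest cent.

FCA: the seller delivers export-cleared goods to the carrier; the buyer bears costs from that point.
Already in the invoice (seller's account under FCA): inland to port — exclude.
CIF value = FCA price + origin terminal + freight + insurance = 51379.89 + 777.19 + 3763.71 + 467.13 = 56387.92
Import duty = 56387.92 × 4.1% = 2311.90
Buyer bears: origin terminal 777.19 + freight 3763.71 + insurance 467.13 + destination terminal 766.38 + brokerage 222.72 + duty 2311.90 = 8309.03
Landed cost = invoice 51379.89 + 8309.03 = 59688.92

Total landed cost: USD 59688.92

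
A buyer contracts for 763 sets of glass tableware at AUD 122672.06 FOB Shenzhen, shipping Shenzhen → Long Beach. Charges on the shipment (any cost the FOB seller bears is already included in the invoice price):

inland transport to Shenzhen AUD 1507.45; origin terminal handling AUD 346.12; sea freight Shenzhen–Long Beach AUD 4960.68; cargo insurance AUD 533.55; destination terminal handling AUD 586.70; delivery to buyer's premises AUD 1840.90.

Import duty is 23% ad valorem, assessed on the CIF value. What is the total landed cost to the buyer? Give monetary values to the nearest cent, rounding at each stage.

FOB: the seller bears costs until goods are on board at the origin port; the buyer bears freight, insurance and all costs thereafter.
Already in the invoice (seller's account under FOB): inland to port, origin terminal — exclude.
CIF value = FOB price + freight + insurance = 122672.06 + 4960.68 + 533.55 = 128166.29
Import duty = 128166.29 × 23% = 29478.25
Buyer bears: freight 4960.68 + insurance 533.55 + destination terminal 586.70 + delivery 1840.90 + duty 29478.25 = 37400.08
Landed cost = invoice 122672.06 + 37400.08 = 160072.14

Total landed cost: AUD 160072.14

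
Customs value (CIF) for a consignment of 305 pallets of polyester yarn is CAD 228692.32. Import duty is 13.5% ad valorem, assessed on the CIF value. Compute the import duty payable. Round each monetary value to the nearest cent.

Import duty = 228692.32 × 13.5% = 30873.46

Import duty: CAD 30873.46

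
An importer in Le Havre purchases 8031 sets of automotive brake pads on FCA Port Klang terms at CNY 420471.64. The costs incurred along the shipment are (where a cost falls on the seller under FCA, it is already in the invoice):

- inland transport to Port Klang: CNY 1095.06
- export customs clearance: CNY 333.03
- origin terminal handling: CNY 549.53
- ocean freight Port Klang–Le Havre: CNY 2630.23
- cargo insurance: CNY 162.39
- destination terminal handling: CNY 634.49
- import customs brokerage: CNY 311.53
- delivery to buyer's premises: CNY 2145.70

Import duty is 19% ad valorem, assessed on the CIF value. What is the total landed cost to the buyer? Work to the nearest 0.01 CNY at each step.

Total landed cost: CNY 507430.13

FCA: the seller delivers export-cleared goods to the carrier; the buyer bears costs from that point.
Already in the invoice (seller's account under FCA): inland to port, export clearance — exclude.
CIF value = FCA price + origin terminal + freight + insurance = 420471.64 + 549.53 + 2630.23 + 162.39 = 423813.79
Import duty = 423813.79 × 19% = 80524.62
Buyer bears: origin terminal 549.53 + freight 2630.23 + insurance 162.39 + destination terminal 634.49 + brokerage 311.53 + delivery 2145.70 + duty 80524.62 = 86958.49
Landed cost = invoice 420471.64 + 86958.49 = 507430.13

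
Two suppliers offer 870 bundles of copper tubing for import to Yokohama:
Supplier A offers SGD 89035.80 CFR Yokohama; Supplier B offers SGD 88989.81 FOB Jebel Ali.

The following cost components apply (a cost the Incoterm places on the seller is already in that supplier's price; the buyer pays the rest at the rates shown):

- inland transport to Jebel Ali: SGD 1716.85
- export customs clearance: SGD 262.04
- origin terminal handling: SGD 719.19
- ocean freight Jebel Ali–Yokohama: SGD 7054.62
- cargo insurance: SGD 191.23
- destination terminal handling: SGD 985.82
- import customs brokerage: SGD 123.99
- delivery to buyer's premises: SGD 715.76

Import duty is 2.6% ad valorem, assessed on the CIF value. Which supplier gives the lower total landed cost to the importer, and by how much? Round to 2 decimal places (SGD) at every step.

Supplier A (CFR):
CIF value = CFR price + insurance = 89035.80 + 191.23 = 89227.03
Import duty = 89227.03 × 2.6% = 2319.90
Buyer bears (A): 191.23 + 985.82 + 123.99 + 715.76 = 2016.80
Landed cost (A) = invoice 89035.80 + 2016.80 + duty 2319.90 = 93372.50
Supplier B (FOB):
CIF value = FOB price + freight + insurance = 88989.81 + 7054.62 + 191.23 = 96235.66
Import duty = 96235.66 × 2.6% = 2502.13
Buyer bears (B): 7054.62 + 191.23 + 985.82 + 123.99 + 715.76 = 9071.42
Landed cost (B) = invoice 88989.81 + 9071.42 + duty 2502.13 = 100563.36
Difference = |93372.50 − 100563.36| = 7190.86

Supplier A is cheaper by SGD 7190.86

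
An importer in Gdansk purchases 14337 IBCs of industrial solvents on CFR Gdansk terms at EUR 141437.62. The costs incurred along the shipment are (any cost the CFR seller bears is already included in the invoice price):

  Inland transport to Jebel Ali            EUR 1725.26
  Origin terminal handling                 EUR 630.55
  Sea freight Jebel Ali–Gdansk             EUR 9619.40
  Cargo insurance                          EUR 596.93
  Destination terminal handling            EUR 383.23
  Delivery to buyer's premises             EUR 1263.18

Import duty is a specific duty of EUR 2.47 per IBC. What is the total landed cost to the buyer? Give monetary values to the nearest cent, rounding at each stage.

CFR: the seller pays costs through ocean freight to the destination port, but not insurance.
Already in the invoice (seller's account under CFR): inland to port, origin terminal, freight — exclude.
CIF value = CFR price + insurance = 141437.62 + 596.93 = 142034.55
Import duty = 14337 × 2.47 = 35412.39
Buyer bears: insurance 596.93 + destination terminal 383.23 + delivery 1263.18 + duty 35412.39 = 37655.73
Landed cost = invoice 141437.62 + 37655.73 = 179093.35

Total landed cost: EUR 179093.35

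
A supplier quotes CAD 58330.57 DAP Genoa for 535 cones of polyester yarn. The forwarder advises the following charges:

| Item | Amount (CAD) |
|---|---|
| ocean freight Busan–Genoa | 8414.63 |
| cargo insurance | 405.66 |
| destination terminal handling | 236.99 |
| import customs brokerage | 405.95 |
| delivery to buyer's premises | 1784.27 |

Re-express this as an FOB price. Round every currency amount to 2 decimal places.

FOB price: CAD 47489.02

Not relevant to the conversion: brokerage — on the buyer under both terms; not part of either seller's price.
From DAP to FOB, the seller no longer bears: freight, insurance, destination terminal, delivery.
FOB price = 58330.57 − 8414.63 − 405.66 − 236.99 − 1784.27 = 47489.02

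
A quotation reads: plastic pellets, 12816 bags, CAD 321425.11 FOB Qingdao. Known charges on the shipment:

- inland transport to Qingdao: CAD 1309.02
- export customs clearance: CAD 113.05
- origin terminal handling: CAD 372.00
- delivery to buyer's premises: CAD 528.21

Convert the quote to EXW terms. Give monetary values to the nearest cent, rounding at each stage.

Not relevant to the conversion: delivery — on the buyer under both terms; not part of either seller's price.
From FOB to EXW, the seller no longer bears: inland to port, export clearance, origin terminal.
EXW price = 321425.11 − 1309.02 − 113.05 − 372.00 = 319631.04

EXW price: CAD 319631.04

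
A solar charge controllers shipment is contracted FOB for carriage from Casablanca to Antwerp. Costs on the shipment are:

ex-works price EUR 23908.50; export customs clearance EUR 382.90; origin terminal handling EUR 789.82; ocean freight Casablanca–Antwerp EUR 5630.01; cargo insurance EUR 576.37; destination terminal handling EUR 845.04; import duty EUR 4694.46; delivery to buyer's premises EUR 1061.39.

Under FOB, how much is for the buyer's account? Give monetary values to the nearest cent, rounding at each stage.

FOB: the seller bears costs until goods are on board at the origin port; the buyer bears freight, insurance and all costs thereafter.
Seller's account: goods 23908.50 + export clearance 382.90 + origin terminal 789.82 = 25081.22
Buyer's account: freight 5630.01 + insurance 576.37 + destination terminal 845.04 + duty 4694.46 + delivery 1061.39 = 12807.27

Buyer's account: EUR 12807.27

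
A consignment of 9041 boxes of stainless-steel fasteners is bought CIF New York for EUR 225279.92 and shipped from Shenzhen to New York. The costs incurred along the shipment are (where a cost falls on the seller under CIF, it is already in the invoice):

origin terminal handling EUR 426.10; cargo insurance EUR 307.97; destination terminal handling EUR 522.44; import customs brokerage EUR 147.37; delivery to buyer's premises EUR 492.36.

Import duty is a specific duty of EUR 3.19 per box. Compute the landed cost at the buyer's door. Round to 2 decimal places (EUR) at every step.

Total landed cost: EUR 255282.88

CIF: the seller pays costs through ocean freight and marine insurance to the destination port.
Already in the invoice (seller's account under CIF): origin terminal, insurance — exclude.
The CIF price already equals the CIF value: 225279.92
Import duty = 9041 × 3.19 = 28840.79
Buyer bears: destination terminal 522.44 + brokerage 147.37 + delivery 492.36 + duty 28840.79 = 30002.96
Landed cost = invoice 225279.92 + 30002.96 = 255282.88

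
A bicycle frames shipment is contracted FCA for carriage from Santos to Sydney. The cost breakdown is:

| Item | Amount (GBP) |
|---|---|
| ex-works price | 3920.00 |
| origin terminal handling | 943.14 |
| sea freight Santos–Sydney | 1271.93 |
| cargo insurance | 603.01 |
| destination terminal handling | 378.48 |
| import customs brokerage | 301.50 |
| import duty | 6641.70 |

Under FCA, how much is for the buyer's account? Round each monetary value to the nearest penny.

Buyer's account: GBP 10139.76

FCA: the seller delivers export-cleared goods to the carrier; the buyer bears costs from that point.
Seller's account: goods 3920.00 = 3920.00
Buyer's account: origin terminal 943.14 + freight 1271.93 + insurance 603.01 + destination terminal 378.48 + brokerage 301.50 + duty 6641.70 = 10139.76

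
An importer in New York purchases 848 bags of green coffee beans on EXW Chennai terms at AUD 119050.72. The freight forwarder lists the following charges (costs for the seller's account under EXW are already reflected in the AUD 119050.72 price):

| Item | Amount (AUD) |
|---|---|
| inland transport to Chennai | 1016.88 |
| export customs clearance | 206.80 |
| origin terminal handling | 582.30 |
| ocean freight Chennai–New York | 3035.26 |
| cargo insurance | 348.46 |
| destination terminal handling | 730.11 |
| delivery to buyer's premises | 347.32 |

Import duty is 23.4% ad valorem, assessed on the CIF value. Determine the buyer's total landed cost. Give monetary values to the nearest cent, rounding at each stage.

EXW: the seller makes goods available at their premises; the buyer bears all onward costs.
CIF value = EXW price + inland to port + export clearance + origin terminal + freight + insurance = 119050.72 + 1016.88 + 206.80 + 582.30 + 3035.26 + 348.46 = 124240.42
Import duty = 124240.42 × 23.4% = 29072.26
Buyer bears: inland to port 1016.88 + export clearance 206.80 + origin terminal 582.30 + freight 3035.26 + insurance 348.46 + destination terminal 730.11 + delivery 347.32 + duty 29072.26 = 35339.39
Landed cost = invoice 119050.72 + 35339.39 = 154390.11

Total landed cost: AUD 154390.11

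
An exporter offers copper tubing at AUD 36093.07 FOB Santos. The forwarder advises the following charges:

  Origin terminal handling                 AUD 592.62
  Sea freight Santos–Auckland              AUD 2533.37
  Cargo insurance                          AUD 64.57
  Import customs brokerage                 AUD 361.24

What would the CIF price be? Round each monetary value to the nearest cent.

CIF price: AUD 38691.01

Not relevant to the conversion: origin terminal — on the seller under both FOB and CIF; already in the FOB price and stays in the CIF price. brokerage — on the buyer under both terms; not part of either seller's price.
From FOB to CIF, the seller additionally bears: freight, insurance.
CIF price = 36093.07 + 2533.37 + 64.57 = 38691.01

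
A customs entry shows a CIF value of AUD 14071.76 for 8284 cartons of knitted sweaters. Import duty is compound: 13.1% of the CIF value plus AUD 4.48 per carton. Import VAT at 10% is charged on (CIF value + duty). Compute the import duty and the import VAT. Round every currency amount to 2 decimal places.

Ad valorem component: 14071.76 × 13.1% = 1843.40
Specific component: 8284 × 4.48 = 37112.32
Import duty = 1843.40 + 37112.32 = 38955.72
VAT base = CIF + duty = 14071.76 + 38955.72 = 53027.48
Import VAT = 53027.48 × 10% = 5302.75

Import duty: AUD 38955.72; import VAT: AUD 5302.75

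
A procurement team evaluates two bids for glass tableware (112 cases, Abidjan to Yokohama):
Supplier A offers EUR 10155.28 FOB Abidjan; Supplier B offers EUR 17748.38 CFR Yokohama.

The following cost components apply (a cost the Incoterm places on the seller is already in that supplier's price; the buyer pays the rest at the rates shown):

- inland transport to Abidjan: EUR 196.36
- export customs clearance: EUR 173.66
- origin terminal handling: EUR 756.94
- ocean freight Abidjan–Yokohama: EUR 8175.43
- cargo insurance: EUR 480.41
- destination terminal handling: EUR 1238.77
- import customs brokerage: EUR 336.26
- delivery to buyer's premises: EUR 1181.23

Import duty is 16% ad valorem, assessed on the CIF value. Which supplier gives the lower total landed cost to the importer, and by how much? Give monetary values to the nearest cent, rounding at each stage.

Supplier A (FOB):
CIF value = FOB price + freight + insurance = 10155.28 + 8175.43 + 480.41 = 18811.12
Import duty = 18811.12 × 16% = 3009.78
Buyer bears (A): 8175.43 + 480.41 + 1238.77 + 336.26 + 1181.23 = 11412.10
Landed cost (A) = invoice 10155.28 + 11412.10 + duty 3009.78 = 24577.16
Supplier B (CFR):
CIF value = CFR price + insurance = 17748.38 + 480.41 = 18228.79
Import duty = 18228.79 × 16% = 2916.61
Buyer bears (B): 480.41 + 1238.77 + 336.26 + 1181.23 = 3236.67
Landed cost (B) = invoice 17748.38 + 3236.67 + duty 2916.61 = 23901.66
Difference = |24577.16 − 23901.66| = 675.50

Supplier B is cheaper by EUR 675.50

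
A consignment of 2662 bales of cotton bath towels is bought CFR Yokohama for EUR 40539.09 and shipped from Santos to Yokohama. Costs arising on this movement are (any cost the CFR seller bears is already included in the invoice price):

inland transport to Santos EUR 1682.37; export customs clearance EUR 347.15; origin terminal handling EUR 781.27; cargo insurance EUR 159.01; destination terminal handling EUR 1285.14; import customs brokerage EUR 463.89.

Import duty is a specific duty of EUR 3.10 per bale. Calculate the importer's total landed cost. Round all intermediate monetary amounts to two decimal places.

Total landed cost: EUR 50699.33

CFR: the seller pays costs through ocean freight to the destination port, but not insurance.
Already in the invoice (seller's account under CFR): inland to port, export clearance, origin terminal — exclude.
CIF value = CFR price + insurance = 40539.09 + 159.01 = 40698.10
Import duty = 2662 × 3.10 = 8252.20
Buyer bears: insurance 159.01 + destination terminal 1285.14 + brokerage 463.89 + duty 8252.20 = 10160.24
Landed cost = invoice 40539.09 + 10160.24 = 50699.33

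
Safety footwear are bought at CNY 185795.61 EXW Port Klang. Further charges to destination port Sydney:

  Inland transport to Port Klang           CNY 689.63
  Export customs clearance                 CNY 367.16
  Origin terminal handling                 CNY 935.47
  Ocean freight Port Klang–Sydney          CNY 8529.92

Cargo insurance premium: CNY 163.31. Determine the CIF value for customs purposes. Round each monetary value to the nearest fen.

CIF = EXW price + pre-shipment costs + freight + insurance
CIF = 185795.61 + 689.63 + 367.16 + 935.47 + 8529.92 + 163.31 = 196481.10

CIF value: CNY 196481.10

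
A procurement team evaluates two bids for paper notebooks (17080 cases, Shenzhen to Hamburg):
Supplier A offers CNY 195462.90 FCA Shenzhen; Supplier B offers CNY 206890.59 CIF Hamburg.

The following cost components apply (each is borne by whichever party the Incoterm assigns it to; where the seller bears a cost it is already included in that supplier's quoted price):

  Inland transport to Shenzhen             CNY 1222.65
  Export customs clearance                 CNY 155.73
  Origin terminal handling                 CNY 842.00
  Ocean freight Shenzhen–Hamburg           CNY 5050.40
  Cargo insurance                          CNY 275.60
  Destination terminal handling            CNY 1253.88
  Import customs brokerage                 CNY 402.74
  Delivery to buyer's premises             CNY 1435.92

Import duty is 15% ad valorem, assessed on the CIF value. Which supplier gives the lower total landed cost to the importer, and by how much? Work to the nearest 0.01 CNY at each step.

Supplier A is cheaper by CNY 6048.64

Supplier A (FCA):
CIF value = FCA price + origin terminal + freight + insurance = 195462.90 + 842.00 + 5050.40 + 275.60 = 201630.90
Import duty = 201630.90 × 15% = 30244.64
Buyer bears (A): 842.00 + 5050.40 + 275.60 + 1253.88 + 402.74 + 1435.92 = 9260.54
Landed cost (A) = invoice 195462.90 + 9260.54 + duty 30244.64 = 234968.08
Supplier B (CIF):
The CIF price already equals the CIF value: 206890.59
Import duty = 206890.59 × 15% = 31033.59
Buyer bears (B): 1253.88 + 402.74 + 1435.92 = 3092.54
Landed cost (B) = invoice 206890.59 + 3092.54 + duty 31033.59 = 241016.72
Difference = |234968.08 − 241016.72| = 6048.64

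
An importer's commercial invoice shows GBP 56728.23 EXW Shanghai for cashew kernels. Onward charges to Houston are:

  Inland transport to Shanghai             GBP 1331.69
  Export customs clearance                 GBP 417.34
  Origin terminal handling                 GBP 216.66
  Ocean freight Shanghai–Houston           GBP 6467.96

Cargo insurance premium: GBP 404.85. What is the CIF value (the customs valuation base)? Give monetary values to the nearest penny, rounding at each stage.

CIF value: GBP 65566.73

CIF = EXW price + pre-shipment costs + freight + insurance
CIF = 56728.23 + 1331.69 + 417.34 + 216.66 + 6467.96 + 404.85 = 65566.73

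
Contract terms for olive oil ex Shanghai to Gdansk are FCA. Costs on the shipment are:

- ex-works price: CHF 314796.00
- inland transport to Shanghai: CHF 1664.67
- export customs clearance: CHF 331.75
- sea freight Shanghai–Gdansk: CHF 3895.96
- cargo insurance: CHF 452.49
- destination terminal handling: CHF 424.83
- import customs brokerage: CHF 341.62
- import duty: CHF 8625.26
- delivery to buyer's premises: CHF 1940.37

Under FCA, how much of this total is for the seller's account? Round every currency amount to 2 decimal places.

FCA: the seller delivers export-cleared goods to the carrier; the buyer bears costs from that point.
Seller's account: goods 314796.00 + inland to port 1664.67 + export clearance 331.75 = 316792.42
Buyer's account: freight 3895.96 + insurance 452.49 + destination terminal 424.83 + brokerage 341.62 + duty 8625.26 + delivery 1940.37 = 15680.53

Seller's account: CHF 316792.42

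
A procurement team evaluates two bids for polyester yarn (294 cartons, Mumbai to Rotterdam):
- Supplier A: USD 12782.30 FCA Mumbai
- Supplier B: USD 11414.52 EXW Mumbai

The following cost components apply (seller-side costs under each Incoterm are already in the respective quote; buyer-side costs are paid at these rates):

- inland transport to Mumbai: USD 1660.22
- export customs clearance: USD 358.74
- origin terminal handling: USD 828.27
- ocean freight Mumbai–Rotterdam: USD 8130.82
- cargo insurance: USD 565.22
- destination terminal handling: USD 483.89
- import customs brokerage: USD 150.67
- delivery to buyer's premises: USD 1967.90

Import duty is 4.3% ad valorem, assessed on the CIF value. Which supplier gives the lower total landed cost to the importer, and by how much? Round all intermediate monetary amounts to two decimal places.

Supplier A is cheaper by USD 679.18

Supplier A (FCA):
CIF value = FCA price + origin terminal + freight + insurance = 12782.30 + 828.27 + 8130.82 + 565.22 = 22306.61
Import duty = 22306.61 × 4.3% = 959.18
Buyer bears (A): 828.27 + 8130.82 + 565.22 + 483.89 + 150.67 + 1967.90 = 12126.77
Landed cost (A) = invoice 12782.30 + 12126.77 + duty 959.18 = 25868.25
Supplier B (EXW):
CIF value = EXW price + inland to port + export clearance + origin terminal + freight + insurance = 11414.52 + 1660.22 + 358.74 + 828.27 + 8130.82 + 565.22 = 22957.79
Import duty = 22957.79 × 4.3% = 987.18
Buyer bears (B): 1660.22 + 358.74 + 828.27 + 8130.82 + 565.22 + 483.89 + 150.67 + 1967.90 = 14145.73
Landed cost (B) = invoice 11414.52 + 14145.73 + duty 987.18 = 26547.43
Difference = |25868.25 − 26547.43| = 679.18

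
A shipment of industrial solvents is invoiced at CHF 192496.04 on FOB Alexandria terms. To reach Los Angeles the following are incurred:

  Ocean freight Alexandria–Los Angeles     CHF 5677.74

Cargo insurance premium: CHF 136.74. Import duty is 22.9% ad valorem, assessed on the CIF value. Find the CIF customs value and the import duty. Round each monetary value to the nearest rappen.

CIF value: CHF 198310.52; import duty: CHF 45413.11

CIF = FOB price + freight + insurance
CIF = 192496.04 + 5677.74 + 136.74 = 198310.52
Import duty = 198310.52 × 22.9% = 45413.11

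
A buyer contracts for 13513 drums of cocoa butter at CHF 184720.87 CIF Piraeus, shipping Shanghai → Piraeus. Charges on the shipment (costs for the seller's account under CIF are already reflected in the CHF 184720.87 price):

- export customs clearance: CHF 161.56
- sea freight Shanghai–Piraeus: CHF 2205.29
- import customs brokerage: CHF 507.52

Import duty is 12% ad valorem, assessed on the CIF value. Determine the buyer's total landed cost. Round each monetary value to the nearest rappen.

CIF: the seller pays costs through ocean freight and marine insurance to the destination port.
Already in the invoice (seller's account under CIF): export clearance, freight — exclude.
The CIF price already equals the CIF value: 184720.87
Import duty = 184720.87 × 12% = 22166.50
Buyer bears: brokerage 507.52 + duty 22166.50 = 22674.02
Landed cost = invoice 184720.87 + 22674.02 = 207394.89

Total landed cost: CHF 207394.89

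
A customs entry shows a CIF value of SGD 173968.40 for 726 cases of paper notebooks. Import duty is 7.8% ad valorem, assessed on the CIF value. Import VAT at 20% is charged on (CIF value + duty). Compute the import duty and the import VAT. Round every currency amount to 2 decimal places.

Import duty = 173968.40 × 7.8% = 13569.54
VAT base = CIF + duty = 173968.40 + 13569.54 = 187537.94
Import VAT = 187537.94 × 20% = 37507.59

Import duty: SGD 13569.54; import VAT: SGD 37507.59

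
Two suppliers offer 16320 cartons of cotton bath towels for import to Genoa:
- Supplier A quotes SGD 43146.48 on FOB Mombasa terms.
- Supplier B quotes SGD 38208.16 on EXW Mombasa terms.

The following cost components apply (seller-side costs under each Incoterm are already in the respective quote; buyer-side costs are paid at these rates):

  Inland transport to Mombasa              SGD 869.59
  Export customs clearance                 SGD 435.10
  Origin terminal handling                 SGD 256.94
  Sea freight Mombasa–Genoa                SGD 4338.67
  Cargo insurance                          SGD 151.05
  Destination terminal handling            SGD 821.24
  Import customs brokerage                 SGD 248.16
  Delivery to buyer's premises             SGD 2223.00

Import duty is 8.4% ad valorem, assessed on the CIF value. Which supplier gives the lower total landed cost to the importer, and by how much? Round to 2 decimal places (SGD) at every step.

Supplier A (FOB):
CIF value = FOB price + freight + insurance = 43146.48 + 4338.67 + 151.05 = 47636.20
Import duty = 47636.20 × 8.4% = 4001.44
Buyer bears (A): 4338.67 + 151.05 + 821.24 + 248.16 + 2223.00 = 7782.12
Landed cost (A) = invoice 43146.48 + 7782.12 + duty 4001.44 = 54930.04
Supplier B (EXW):
CIF value = EXW price + inland to port + export clearance + origin terminal + freight + insurance = 38208.16 + 869.59 + 435.10 + 256.94 + 4338.67 + 151.05 = 44259.51
Import duty = 44259.51 × 8.4% = 3717.80
Buyer bears (B): 869.59 + 435.10 + 256.94 + 4338.67 + 151.05 + 821.24 + 248.16 + 2223.00 = 9343.75
Landed cost (B) = invoice 38208.16 + 9343.75 + duty 3717.80 = 51269.71
Difference = |54930.04 − 51269.71| = 3660.33

Supplier B is cheaper by SGD 3660.33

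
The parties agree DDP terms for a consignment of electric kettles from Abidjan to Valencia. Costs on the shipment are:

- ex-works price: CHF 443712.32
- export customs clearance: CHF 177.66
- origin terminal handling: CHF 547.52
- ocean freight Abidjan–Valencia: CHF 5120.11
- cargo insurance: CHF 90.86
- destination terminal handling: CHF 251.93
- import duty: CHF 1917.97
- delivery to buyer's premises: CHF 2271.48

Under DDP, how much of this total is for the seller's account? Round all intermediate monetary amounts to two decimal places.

Seller's account: CHF 454089.85

DDP: the seller bears all costs including import duty.
Seller's account: goods 443712.32 + export clearance 177.66 + origin terminal 547.52 + freight 5120.11 + insurance 90.86 + destination terminal 251.93 + duty 1917.97 + delivery 2271.48 = 454089.85
Buyer's account: 0.00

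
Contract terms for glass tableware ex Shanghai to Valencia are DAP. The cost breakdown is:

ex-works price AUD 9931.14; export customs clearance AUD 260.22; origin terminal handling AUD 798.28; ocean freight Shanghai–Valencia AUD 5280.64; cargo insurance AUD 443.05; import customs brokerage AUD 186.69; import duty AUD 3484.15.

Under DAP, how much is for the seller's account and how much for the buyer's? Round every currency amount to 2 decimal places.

DAP: the seller bears all costs to the named destination except import duty and clearance.
Seller's account: goods 9931.14 + export clearance 260.22 + origin terminal 798.28 + freight 5280.64 + insurance 443.05 = 16713.33
Buyer's account: brokerage 186.69 + duty 3484.15 = 3670.84

Seller: AUD 16713.33; buyer: AUD 3670.84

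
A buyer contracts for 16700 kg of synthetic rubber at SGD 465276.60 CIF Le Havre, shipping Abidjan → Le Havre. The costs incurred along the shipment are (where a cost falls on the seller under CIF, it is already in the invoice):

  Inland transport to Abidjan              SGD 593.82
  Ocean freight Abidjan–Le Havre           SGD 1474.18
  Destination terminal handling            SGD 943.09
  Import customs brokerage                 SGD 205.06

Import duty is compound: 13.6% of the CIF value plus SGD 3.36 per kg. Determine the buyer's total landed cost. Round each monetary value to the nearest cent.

CIF: the seller pays costs through ocean freight and marine insurance to the destination port.
Already in the invoice (seller's account under CIF): inland to port, freight — exclude.
The CIF price already equals the CIF value: 465276.60
Ad valorem component: 465276.60 × 13.6% = 63277.62
Specific component: 16700 × 3.36 = 56112.00
Import duty = 63277.62 + 56112.00 = 119389.62
Buyer bears: destination terminal 943.09 + brokerage 205.06 + duty 119389.62 = 120537.77
Landed cost = invoice 465276.60 + 120537.77 = 585814.37

Total landed cost: SGD 585814.37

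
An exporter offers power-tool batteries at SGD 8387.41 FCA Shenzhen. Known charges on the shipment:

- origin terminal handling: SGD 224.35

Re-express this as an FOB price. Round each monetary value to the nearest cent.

From FCA to FOB, the seller additionally bears: origin terminal.
FOB price = 8387.41 + 224.35 = 8611.76

FOB price: SGD 8611.76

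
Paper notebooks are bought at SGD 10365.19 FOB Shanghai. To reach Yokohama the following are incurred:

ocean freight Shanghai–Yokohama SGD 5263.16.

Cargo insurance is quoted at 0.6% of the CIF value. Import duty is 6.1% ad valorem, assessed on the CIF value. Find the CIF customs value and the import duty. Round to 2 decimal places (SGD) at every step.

CIF value: SGD 15722.69; import duty: SGD 959.08

Let C be the CIF value. C = FOB price + freight + 0.6% × C
C − 0.6% × C = 10365.19 + 5263.16
0.994 × C = 15628.35
C = 15628.35 / 0.994 = 15722.69
Insurance premium = 0.6% × 15722.69 = 94.34
Import duty = 15722.69 × 6.1% = 959.08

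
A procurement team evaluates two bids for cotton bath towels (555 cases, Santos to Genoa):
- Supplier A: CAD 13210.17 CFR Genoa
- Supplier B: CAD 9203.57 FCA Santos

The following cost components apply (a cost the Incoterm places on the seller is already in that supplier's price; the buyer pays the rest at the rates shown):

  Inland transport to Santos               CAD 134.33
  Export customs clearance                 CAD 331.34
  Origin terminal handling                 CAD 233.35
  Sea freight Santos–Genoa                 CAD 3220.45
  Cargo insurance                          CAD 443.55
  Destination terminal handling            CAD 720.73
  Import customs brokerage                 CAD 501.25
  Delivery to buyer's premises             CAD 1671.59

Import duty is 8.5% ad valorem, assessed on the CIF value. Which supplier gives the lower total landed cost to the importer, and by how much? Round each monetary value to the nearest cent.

Supplier B is cheaper by CAD 599.79

Supplier A (CFR):
CIF value = CFR price + insurance = 13210.17 + 443.55 = 13653.72
Import duty = 13653.72 × 8.5% = 1160.57
Buyer bears (A): 443.55 + 720.73 + 501.25 + 1671.59 = 3337.12
Landed cost (A) = invoice 13210.17 + 3337.12 + duty 1160.57 = 17707.86
Supplier B (FCA):
CIF value = FCA price + origin terminal + freight + insurance = 9203.57 + 233.35 + 3220.45 + 443.55 = 13100.92
Import duty = 13100.92 × 8.5% = 1113.58
Buyer bears (B): 233.35 + 3220.45 + 443.55 + 720.73 + 501.25 + 1671.59 = 6790.92
Landed cost (B) = invoice 9203.57 + 6790.92 + duty 1113.58 = 17108.07
Difference = |17707.86 − 17108.07| = 599.79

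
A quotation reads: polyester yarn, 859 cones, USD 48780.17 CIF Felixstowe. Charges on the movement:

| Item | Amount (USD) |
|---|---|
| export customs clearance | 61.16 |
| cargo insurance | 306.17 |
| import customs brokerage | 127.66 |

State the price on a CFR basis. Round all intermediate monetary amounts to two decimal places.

CFR price: USD 48474.00

Not relevant to the conversion: export clearance — on the seller under both CIF and CFR; already in the CIF price and stays in the CFR price. brokerage — on the buyer under both terms; not part of either seller's price.
From CIF to CFR, the seller no longer bears: insurance.
CFR price = 48780.17 − 306.17 = 48474.00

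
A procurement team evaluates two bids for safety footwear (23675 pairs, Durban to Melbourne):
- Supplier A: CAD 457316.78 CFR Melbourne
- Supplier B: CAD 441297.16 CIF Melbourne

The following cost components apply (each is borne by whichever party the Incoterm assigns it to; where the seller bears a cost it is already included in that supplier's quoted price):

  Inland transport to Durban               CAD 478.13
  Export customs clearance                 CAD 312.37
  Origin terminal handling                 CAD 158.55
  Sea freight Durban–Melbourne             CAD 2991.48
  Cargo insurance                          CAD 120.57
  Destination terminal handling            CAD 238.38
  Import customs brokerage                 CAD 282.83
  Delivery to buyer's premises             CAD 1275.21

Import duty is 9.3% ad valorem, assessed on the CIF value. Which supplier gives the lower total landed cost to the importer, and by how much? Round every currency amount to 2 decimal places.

Supplier B is cheaper by CAD 17641.22

Supplier A (CFR):
CIF value = CFR price + insurance = 457316.78 + 120.57 = 457437.35
Import duty = 457437.35 × 9.3% = 42541.67
Buyer bears (A): 120.57 + 238.38 + 282.83 + 1275.21 = 1916.99
Landed cost (A) = invoice 457316.78 + 1916.99 + duty 42541.67 = 501775.44
Supplier B (CIF):
The CIF price already equals the CIF value: 441297.16
Import duty = 441297.16 × 9.3% = 41040.64
Buyer bears (B): 238.38 + 282.83 + 1275.21 = 1796.42
Landed cost (B) = invoice 441297.16 + 1796.42 + duty 41040.64 = 484134.22
Difference = |501775.44 − 484134.22| = 17641.22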